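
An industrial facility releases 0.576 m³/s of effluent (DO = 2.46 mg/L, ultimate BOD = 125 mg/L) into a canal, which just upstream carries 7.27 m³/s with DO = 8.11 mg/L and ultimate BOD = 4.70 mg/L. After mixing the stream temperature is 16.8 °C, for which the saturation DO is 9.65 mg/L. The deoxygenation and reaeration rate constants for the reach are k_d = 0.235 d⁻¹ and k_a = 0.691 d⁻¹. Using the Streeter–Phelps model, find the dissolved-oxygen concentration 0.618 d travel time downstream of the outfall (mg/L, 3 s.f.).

Mixed DO = (7.27×8.11 + 0.576×2.46)/(7.27+0.576) = 60.38/7.846 = 7.695 mg/L.
Mixed L₀ = (7.27×4.70 + 0.576×125)/(7.846) = 106.2/7.846 = 13.53 mg/L.
Initial deficit D₀ = C_s − DO₀ = 9.65 − 7.695 = 1.955 mg/L.
D(0.618) = [0.235×13.53/(0.691−0.235)](e^(−0.235×0.618) − e^(−0.691×0.618)) + 1.955 e^(−0.691×0.618)
= 6.974 × (0.8648 − 0.6524) + 1.955 × 0.6524 = 2.756 mg/L.
DO = 9.65 − 2.756 = 6.894 mg/L.

DO ≈ 6.89 mg/L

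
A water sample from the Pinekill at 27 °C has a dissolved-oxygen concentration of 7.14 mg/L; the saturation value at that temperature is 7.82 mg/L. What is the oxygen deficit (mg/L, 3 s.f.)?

D = C_s − C = 7.82 − 7.14 = 0.680 mg/L.

D ≈ 0.680 mg/L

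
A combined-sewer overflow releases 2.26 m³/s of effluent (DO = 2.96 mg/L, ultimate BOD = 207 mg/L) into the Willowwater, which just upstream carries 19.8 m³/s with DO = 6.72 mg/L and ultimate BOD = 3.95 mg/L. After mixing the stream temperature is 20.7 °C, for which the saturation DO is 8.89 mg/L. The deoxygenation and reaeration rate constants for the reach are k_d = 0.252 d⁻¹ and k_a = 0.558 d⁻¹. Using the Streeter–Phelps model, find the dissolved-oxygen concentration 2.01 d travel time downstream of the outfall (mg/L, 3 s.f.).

DO ≈ 2.41 mg/L

Mixed DO = (19.8×6.72 + 2.26×2.96)/(19.8+2.26) = 139.7/22.06 = 6.335 mg/L.
Mixed L₀ = (19.8×3.95 + 2.26×207)/(22.06) = 546.0/22.06 = 24.75 mg/L.
Initial deficit D₀ = C_s − DO₀ = 8.89 − 6.335 = 2.555 mg/L.
D(2.01) = [0.252×24.75/(0.558−0.252)](e^(−0.252×2.01) − e^(−0.558×2.01)) + 2.555 e^(−0.558×2.01)
= 20.38 × (0.6026 − 0.3258) + 2.555 × 0.3258 = 6.475 mg/L.
DO = 8.89 − 6.475 = 2.415 mg/L.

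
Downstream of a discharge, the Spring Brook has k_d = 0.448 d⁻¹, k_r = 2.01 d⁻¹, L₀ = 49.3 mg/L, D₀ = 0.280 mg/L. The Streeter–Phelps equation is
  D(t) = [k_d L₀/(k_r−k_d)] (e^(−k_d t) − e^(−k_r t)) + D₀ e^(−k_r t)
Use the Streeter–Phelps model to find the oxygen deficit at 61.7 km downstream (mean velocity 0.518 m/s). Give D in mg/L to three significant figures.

Travel time t = x/v = 61.7 km / (0.518 m/s) = 61700 m / 0.518 m/s = 119100 s = 1.379 d.
k_d L₀/(k_r−k_d) = 0.448×49.3/(2.01−0.448) = 22.09/1.562 = 14.14 mg/L.
e^(−k_d t) = e^(−0.448×1.379) = 0.5392; e^(−k_r t) = e^(−2.01×1.379) = 0.06260.
D = 14.14 × (0.5392 − 0.06260) + 0.280 × 0.06260 = 6.739 + 0.01753 = 6.757 mg/L.

D ≈ 6.76 mg/L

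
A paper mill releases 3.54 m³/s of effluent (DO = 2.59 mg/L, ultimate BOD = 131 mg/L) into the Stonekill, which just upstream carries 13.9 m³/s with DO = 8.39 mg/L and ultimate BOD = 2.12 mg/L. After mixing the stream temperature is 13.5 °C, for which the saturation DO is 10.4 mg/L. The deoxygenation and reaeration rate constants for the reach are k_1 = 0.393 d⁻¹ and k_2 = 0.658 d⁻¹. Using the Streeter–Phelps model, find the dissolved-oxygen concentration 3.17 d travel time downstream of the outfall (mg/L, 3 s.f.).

Mixed DO = (13.9×8.39 + 3.54×2.59)/(13.9+3.54) = 125.8/17.44 = 7.213 mg/L.
Mixed L₀ = (13.9×2.12 + 3.54×131)/(17.44) = 493.2/17.44 = 28.28 mg/L.
Initial deficit D₀ = C_s − DO₀ = 10.4 − 7.213 = 3.187 mg/L.
D(3.17) = [0.393×28.28/(0.658−0.393)](e^(−0.393×3.17) − e^(−0.658×3.17)) + 3.187 e^(−0.658×3.17)
= 41.94 × (0.2877 − 0.1242) + 3.187 × 0.1242 = 7.253 mg/L.
DO = 10.4 − 7.253 = 3.147 mg/L.

DO ≈ 3.15 mg/L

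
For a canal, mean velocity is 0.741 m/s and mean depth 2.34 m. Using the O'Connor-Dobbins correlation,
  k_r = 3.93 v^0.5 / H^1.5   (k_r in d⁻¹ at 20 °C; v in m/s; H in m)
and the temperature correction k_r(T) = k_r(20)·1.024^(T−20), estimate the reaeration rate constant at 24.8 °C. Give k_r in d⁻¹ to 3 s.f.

k_r(20) = 3.93 × 0.741^0.5 / 2.34^1.5 = 3.93 × 0.8608 / 3.580 = 0.9451 d⁻¹.
k_r(24.8) = 0.9451 × 1.024^(24.8−20) = 0.9451 × 1.121 = 1.059 d⁻¹.

k_r ≈ 1.06 d⁻¹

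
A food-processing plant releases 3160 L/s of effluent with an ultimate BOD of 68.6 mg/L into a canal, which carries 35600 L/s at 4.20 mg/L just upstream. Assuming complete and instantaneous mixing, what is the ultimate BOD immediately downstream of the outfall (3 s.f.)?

9.45 mg/L

Flow-weighted mixing: C = (Q_r C_r + Q_w C_w)/(Q_r + Q_w)
= (35600×4.20 + 3160×68.6)/(35600 + 3160) = 366300/38760 = 9.450 mg/L.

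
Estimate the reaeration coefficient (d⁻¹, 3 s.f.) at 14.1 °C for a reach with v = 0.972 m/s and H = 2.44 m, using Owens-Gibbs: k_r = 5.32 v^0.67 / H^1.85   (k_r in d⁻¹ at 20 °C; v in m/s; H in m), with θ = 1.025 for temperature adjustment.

k_r ≈ 0.866 d⁻¹

k_r(20) = 5.32 × 0.972^0.67 / 2.44^1.85 = 5.32 × 0.9812 / 5.208 = 1.002 d⁻¹.
k_r(14.1) = 1.002 × 1.025^(14.1−20) = 1.002 × 0.8644 = 0.8664 d⁻¹.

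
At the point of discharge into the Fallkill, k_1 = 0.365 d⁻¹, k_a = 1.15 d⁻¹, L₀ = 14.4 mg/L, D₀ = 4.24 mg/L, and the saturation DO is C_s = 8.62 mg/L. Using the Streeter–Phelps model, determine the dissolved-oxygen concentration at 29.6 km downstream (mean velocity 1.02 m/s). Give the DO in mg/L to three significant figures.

Travel time t = x/v = 29.6 km / (1.02 m/s) = 29600 m / 1.02 m/s = 29020 s = 0.3359 d.
k_1 L₀/(k_a−k_1) = 0.365×14.4/(1.15−0.365) = 5.256/0.7850 = 6.696 mg/L.
e^(−k_1 t) = e^(−0.365×0.3359) = 0.8846; e^(−k_a t) = e^(−1.15×0.3359) = 0.6796.
D = 6.696 × (0.8846 − 0.6796) + 4.24 × 0.6796 = 1.373 + 2.881 = 4.254 mg/L.
DO = C_s − D = 8.62 − 4.254 = 4.366 mg/L.

DO ≈ 4.37 mg/L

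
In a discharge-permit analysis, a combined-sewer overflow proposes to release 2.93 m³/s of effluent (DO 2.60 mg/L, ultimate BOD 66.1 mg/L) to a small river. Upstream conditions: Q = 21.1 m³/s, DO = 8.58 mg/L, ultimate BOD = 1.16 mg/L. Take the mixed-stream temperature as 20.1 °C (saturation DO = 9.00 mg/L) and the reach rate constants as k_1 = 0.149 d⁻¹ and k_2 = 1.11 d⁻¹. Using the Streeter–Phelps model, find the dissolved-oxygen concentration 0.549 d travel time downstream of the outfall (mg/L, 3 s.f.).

Mixed DO = (21.1×8.58 + 2.93×2.60)/(21.1+2.93) = 188.7/24.03 = 7.851 mg/L.
Mixed L₀ = (21.1×1.16 + 2.93×66.1)/(24.03) = 218.1/24.03 = 9.078 mg/L.
Initial deficit D₀ = C_s − DO₀ = 9.00 − 7.851 = 1.149 mg/L.
D(0.549) = [0.149×9.078/(1.11−0.149)](e^(−0.149×0.549) − e^(−1.11×0.549)) + 1.149 e^(−1.11×0.549)
= 1.408 × (0.9215 − 0.5437) + 1.149 × 0.5437 = 1.157 mg/L.
DO = 9.00 − 1.157 = 7.843 mg/L.

DO ≈ 7.84 mg/L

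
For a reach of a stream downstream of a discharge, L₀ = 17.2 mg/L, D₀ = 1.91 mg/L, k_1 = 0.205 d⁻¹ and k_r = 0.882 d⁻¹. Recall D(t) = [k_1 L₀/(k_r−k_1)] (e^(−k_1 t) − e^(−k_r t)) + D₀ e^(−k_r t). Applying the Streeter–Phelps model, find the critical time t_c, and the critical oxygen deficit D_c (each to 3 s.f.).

t_c ≈ 1.48 d; D_c ≈ 2.95 mg/L

With k_r/k_1 = 4.302 and 1 − D₀(k_r−k_1)/(k_1 L₀) = 0.6333,
t_c = ln(4.302 × 0.6333) / (0.882 − 0.205) = ln(2.725) / 0.6770 = 1.002/0.6770 = 1.481 d.
D_c = (k_1/k_r) L₀ e^(−k_1 t_c) = (0.205/0.882) × 17.2 × e^(−0.205×1.481) = 0.2324 × 17.2 × 0.7382 = 2.951 mg/L.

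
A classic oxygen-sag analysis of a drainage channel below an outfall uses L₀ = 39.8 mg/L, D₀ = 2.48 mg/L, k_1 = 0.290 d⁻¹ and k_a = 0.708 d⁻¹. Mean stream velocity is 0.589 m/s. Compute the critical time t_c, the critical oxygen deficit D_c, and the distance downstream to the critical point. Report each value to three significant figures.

With k_a/k_1 = 2.441 and 1 − D₀(k_a−k_1)/(k_1 L₀) = 0.9102,
t_c = ln(2.441 × 0.9102) / (0.708 − 0.290) = ln(2.222) / 0.4180 = 0.7985/0.4180 = 1.910 d.
D_c = (k_1/k_a) L₀ e^(−k_1 t_c) = (0.290/0.708) × 39.8 × e^(−0.290×1.910) = 0.4096 × 39.8 × 0.5747 = 9.368 mg/L.
x_c = v t_c = 0.589 m/s × 1.910 d × 86400 s/d = 97210 m ≈ 97.2 km.

t_c ≈ 1.91 d; D_c ≈ 9.37 mg/L; x_c ≈ 97.2 km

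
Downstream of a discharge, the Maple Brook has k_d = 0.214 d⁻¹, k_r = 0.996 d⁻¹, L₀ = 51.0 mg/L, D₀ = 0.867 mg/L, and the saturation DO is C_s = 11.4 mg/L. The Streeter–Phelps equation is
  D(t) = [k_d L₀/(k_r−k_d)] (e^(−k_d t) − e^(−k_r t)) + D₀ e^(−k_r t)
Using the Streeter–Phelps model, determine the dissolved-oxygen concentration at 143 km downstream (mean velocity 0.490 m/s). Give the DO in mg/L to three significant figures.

DO ≈ 5.08 mg/L

Travel time t = x/v = 143 km / (0.490 m/s) = 143000 m / 0.490 m/s = 291800 s = 3.378 d.
k_d L₀/(k_r−k_d) = 0.214×51.0/(0.996−0.214) = 10.91/0.7820 = 13.96 mg/L.
e^(−k_d t) = e^(−0.214×3.378) = 0.4854; e^(−k_r t) = e^(−0.996×3.378) = 0.03459.
D = 13.96 × (0.4854 − 0.03459) + 0.867 × 0.03459 = 6.291 + 0.02999 = 6.321 mg/L.
DO = C_s − D = 11.4 − 6.321 = 5.079 mg/L.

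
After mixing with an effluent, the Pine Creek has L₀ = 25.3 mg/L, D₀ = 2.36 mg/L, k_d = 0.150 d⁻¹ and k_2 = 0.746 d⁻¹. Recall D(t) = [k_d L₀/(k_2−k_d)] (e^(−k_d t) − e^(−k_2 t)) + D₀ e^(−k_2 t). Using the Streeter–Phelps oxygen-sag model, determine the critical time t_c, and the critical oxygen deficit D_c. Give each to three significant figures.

t_c ≈ 1.91 d; D_c ≈ 3.82 mg/L

t_c = [1/(k_2−k_d)] ln[(k_2/k_d)(1 − D₀(k_2−k_d)/(k_d L₀))]
= [1/(0.746−0.150)] ln[(0.746/0.150)(1 − 2.36×0.5960/(0.150×25.3))]
= (1/0.5960) ln[4.973 × 0.6294] = 1.678 × ln(3.130) = 1.678 × 1.141 = 1.915 d.
D_c = (k_d/k_2) L₀ e^(−k_d t_c) = (0.150/0.746) × 25.3 × e^(−0.150×1.915) = 0.2011 × 25.3 × 0.7504 = 3.817 mg/L.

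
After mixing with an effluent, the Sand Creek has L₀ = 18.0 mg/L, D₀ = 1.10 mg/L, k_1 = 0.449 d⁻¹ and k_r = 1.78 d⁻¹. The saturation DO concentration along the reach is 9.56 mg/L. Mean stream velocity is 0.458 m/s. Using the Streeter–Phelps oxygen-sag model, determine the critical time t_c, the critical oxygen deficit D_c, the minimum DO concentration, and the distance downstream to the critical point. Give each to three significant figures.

t_c ≈ 0.885 d; D_c ≈ 3.05 mg/L; min DO ≈ 6.51 mg/L; x_c ≈ 35.0 km

At the critical point dD/dt = 0, so k_1 L₀ e^(−k_1 t) = k_r D. Substituting D(t) from the Streeter–Phelps equation and solving for t gives
t_c = ln[(k_r/k_1)(1 − D₀(k_r−k_1)/(k_1 L₀))] / (k_r−k_1).
Here k_r−k_1 = 1.331 d⁻¹ and 1 − D₀(k_r−k_1)/(k_1 L₀) = 1 − 1.10×1.331/(0.449×18.0) = 0.8188, so
t_c = ln(3.964 × 0.8188) / 1.331 = 1.177 / 1.331 = 0.8847 d.
L(t_c) = L₀ e^(−k_1 t_c) = 18.0 × 0.6722 = 12.10 mg/L, and at the critical point k_r D_c = k_1 L, so D_c = (0.449/1.78) × 12.10 = 3.052 mg/L.
Minimum DO = C_s − D_c = 9.56 − 3.052 = 6.508 mg/L.
x_c = v t_c = 0.458 m/s × 0.8847 d × 86400 s/d = 35010 m ≈ 35.0 km.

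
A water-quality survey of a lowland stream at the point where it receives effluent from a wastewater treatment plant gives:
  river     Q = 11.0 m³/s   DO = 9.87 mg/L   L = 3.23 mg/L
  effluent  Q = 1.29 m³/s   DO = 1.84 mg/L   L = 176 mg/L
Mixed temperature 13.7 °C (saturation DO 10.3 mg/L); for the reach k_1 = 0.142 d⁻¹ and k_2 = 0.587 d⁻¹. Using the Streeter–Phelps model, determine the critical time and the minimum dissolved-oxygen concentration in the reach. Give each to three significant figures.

Mixed DO = (11.0×9.87 + 1.29×1.84)/(11.0+1.29) = 110.9/12.29 = 9.027 mg/L.
Mixed L₀ = (11.0×3.23 + 1.29×176)/(12.29) = 262.6/12.29 = 21.36 mg/L.
Initial deficit D₀ = C_s − DO₀ = 10.3 − 9.027 = 1.273 mg/L.
t_c = (1/0.4450) ln[(0.587/0.142)(1 − 1.273×0.4450/(0.142×21.36))] = 2.247 × ln(3.362) = 2.725 d.
D_c = (0.142/0.587) × 21.36 × e^(−0.142×2.725) = 0.2419 × 21.36 × 0.6791 = 3.510 mg/L.
Minimum DO = 10.3 − 3.510 = 6.790 mg/L.

t_c ≈ 2.72 d; minimum DO ≈ 6.79 mg/L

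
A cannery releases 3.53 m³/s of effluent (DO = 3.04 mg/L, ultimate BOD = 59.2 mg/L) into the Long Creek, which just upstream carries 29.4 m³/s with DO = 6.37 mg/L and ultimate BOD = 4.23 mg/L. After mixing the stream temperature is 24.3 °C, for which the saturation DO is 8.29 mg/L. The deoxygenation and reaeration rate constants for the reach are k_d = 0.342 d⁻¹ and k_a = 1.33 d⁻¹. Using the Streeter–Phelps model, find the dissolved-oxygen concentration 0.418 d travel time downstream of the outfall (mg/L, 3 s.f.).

Mixed DO = (29.4×6.37 + 3.53×3.04)/(29.4+3.53) = 198.0/32.93 = 6.013 mg/L.
Mixed L₀ = (29.4×4.23 + 3.53×59.2)/(32.93) = 333.3/32.93 = 10.12 mg/L.
Initial deficit D₀ = C_s − DO₀ = 8.29 − 6.013 = 2.277 mg/L.
D(0.418) = [0.342×10.12/(1.33−0.342)](e^(−0.342×0.418) − e^(−1.33×0.418)) + 2.277 e^(−1.33×0.418)
= 3.504 × (0.8668 − 0.5735) + 2.277 × 0.5735 = 2.333 mg/L.
DO = 8.29 − 2.333 = 5.957 mg/L.

DO ≈ 5.96 mg/L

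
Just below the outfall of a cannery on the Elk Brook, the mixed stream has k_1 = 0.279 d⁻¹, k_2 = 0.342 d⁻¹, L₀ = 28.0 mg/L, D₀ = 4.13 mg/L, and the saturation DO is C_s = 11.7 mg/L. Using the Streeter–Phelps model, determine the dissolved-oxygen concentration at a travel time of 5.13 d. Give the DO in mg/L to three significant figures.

DO ≈ 2.80 mg/L

k_1 L₀/(k_2−k_1) = 0.279×28.0/(0.342−0.279) = 7.812/0.06300 = 124.0 mg/L.
e^(−k_1 t) = e^(−0.279×5.130) = 0.2390; e^(−k_2 t) = e^(−0.342×5.130) = 0.1730.
D = 124.0 × (0.2390 − 0.1730) + 4.13 × 0.1730 = 8.185 + 0.7145 = 8.899 mg/L.
DO = C_s − D = 11.7 − 8.899 = 2.801 mg/L.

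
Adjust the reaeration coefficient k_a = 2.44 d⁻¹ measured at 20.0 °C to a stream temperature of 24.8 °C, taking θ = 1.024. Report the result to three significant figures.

k_a(T₂) = k_a(T₁) · θ^(T₂−T₁) = 2.44 × 1.024^(24.8−20.0)
= 2.44 × 1.024^4.80 = 2.44 × 1.121 = 2.734 d⁻¹.

k_a ≈ 2.73 d⁻¹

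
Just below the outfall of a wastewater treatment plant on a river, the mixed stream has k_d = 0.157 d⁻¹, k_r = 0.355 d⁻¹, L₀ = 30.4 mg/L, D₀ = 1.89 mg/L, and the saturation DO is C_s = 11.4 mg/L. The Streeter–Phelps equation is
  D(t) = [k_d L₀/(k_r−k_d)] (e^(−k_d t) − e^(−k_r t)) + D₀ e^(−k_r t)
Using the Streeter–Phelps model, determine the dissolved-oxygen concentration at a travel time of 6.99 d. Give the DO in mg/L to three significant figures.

DO ≈ 5.21 mg/L

k_d L₀/(k_r−k_d) = 0.157×30.4/(0.355−0.157) = 4.773/0.1980 = 24.11 mg/L.
e^(−k_d t) = e^(−0.157×6.990) = 0.3337; e^(−k_r t) = e^(−0.355×6.990) = 0.08362.
D = 24.11 × (0.3337 − 0.08362) + 1.89 × 0.08362 = 6.029 + 0.1580 = 6.187 mg/L.
DO = C_s − D = 11.4 − 6.187 = 5.213 mg/L.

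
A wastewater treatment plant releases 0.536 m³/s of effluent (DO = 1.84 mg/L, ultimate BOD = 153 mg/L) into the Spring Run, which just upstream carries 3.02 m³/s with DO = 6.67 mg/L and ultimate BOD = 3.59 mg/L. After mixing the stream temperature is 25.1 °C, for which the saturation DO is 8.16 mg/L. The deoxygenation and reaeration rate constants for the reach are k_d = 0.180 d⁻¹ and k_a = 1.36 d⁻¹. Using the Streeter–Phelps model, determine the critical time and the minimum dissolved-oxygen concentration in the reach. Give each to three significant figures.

t_c ≈ 1.02 d; minimum DO ≈ 5.29 mg/L

Mixed DO = (3.02×6.67 + 0.536×1.84)/(3.02+0.536) = 21.13/3.556 = 5.942 mg/L.
Mixed L₀ = (3.02×3.59 + 0.536×153)/(3.556) = 92.85/3.556 = 26.11 mg/L.
Initial deficit D₀ = C_s − DO₀ = 8.16 − 5.942 = 2.218 mg/L.
t_c = (1/1.180) ln[(1.36/0.180)(1 − 2.218×1.180/(0.180×26.11))] = 0.8475 × ln(3.348) = 1.024 d.
D_c = (0.180/1.36) × 26.11 × e^(−0.180×1.024) = 0.1324 × 26.11 × 0.8317 = 2.874 mg/L.
Minimum DO = 8.16 − 2.874 = 5.286 mg/L.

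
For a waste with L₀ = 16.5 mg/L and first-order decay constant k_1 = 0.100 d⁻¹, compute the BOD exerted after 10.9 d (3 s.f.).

y ≈ 11.0 mg/L

y_t = L₀(1 − e^(−k_1 t)) = 16.5 × (1 − e^(−0.100×10.9))
= 16.5 × (1 − 0.3362) = 16.5 × 0.6638 = 10.95 mg/L.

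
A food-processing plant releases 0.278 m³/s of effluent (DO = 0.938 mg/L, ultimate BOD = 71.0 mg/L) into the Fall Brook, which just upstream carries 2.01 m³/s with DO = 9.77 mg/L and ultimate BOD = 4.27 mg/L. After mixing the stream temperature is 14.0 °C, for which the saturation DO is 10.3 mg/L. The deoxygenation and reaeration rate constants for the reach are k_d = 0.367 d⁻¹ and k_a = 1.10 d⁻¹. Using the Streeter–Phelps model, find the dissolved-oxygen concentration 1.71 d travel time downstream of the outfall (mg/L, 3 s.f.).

DO ≈ 7.69 mg/L

Mixed DO = (2.01×9.77 + 0.278×0.938)/(2.01+0.278) = 19.90/2.288 = 8.697 mg/L.
Mixed L₀ = (2.01×4.27 + 0.278×71.0)/(2.288) = 28.32/2.288 = 12.38 mg/L.
Initial deficit D₀ = C_s − DO₀ = 10.3 − 8.697 = 1.603 mg/L.
D(1.71) = [0.367×12.38/(1.10−0.367)](e^(−0.367×1.71) − e^(−1.10×1.71)) + 1.603 e^(−1.10×1.71)
= 6.197 × (0.5339 − 0.1524) + 1.603 × 0.1524 = 2.608 mg/L.
DO = 10.3 − 2.608 = 7.692 mg/L.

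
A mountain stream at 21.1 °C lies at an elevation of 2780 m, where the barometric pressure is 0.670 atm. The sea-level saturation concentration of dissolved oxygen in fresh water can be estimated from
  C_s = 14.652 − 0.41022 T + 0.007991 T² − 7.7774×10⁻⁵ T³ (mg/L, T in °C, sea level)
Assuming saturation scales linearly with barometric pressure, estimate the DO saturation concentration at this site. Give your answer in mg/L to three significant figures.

At sea level: C_s = 14.652 − 0.41022×21.1 + 0.007991×21.1² − 7.7774×10⁻⁵×21.1³ = 8.823 mg/L.
Pressure correction: C_s' = 8.823 × 0.670 = 5.912 mg/L.

C_s ≈ 5.91 mg/L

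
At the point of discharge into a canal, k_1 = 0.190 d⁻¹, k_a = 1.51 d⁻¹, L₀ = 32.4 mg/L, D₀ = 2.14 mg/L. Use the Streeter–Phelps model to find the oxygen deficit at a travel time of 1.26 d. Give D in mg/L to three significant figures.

D ≈ 3.29 mg/L

k_1 L₀/(k_a−k_1) = 0.190×32.4/(1.51−0.190) = 6.156/1.320 = 4.664 mg/L.
e^(−k_1 t) = e^(−0.190×1.260) = 0.7871; e^(−k_a t) = e^(−1.51×1.260) = 0.1492.
D = 4.664 × (0.7871 − 0.1492) + 2.14 × 0.1492 = 2.975 + 0.3192 = 3.294 mg/L.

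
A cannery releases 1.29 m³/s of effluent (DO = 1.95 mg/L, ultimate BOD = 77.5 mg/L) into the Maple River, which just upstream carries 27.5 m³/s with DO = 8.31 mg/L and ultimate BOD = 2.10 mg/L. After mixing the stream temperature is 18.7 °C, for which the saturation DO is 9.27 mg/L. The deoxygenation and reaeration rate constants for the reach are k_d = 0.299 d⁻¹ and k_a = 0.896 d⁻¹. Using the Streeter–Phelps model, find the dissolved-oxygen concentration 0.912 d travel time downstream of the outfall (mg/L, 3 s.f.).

Mixed DO = (27.5×8.31 + 1.29×1.95)/(27.5+1.29) = 231.0/28.79 = 8.025 mg/L.
Mixed L₀ = (27.5×2.10 + 1.29×77.5)/(28.79) = 157.7/28.79 = 5.478 mg/L.
Initial deficit D₀ = C_s − DO₀ = 9.27 − 8.025 = 1.245 mg/L.
D(0.912) = [0.299×5.478/(0.896−0.299)](e^(−0.299×0.912) − e^(−0.896×0.912)) + 1.245 e^(−0.896×0.912)
= 2.744 × (0.7613 − 0.4417) + 1.245 × 0.4417 = 1.427 mg/L.
DO = 9.27 − 1.427 = 7.843 mg/L.

DO ≈ 7.84 mg/L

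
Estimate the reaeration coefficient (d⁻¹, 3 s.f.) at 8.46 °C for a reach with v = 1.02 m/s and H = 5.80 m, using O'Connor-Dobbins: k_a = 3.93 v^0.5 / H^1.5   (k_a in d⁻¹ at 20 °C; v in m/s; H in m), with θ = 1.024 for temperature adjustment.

k_a ≈ 0.216 d⁻¹

k_a(20) = 3.93 × 1.02^0.5 / 5.80^1.5 = 3.93 × 1.010 / 13.97 = 0.2842 d⁻¹.
k_a(8.46) = 0.2842 × 1.024^(8.46−20) = 0.2842 × 0.7606 = 0.2161 d⁻¹.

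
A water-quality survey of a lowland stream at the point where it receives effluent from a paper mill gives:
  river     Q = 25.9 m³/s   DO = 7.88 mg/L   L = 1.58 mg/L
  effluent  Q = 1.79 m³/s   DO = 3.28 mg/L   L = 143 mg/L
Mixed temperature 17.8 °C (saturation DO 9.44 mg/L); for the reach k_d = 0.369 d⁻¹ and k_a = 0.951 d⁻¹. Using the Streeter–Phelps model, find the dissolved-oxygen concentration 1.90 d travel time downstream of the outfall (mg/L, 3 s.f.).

Mixed DO = (25.9×7.88 + 1.79×3.28)/(25.9+1.79) = 210.0/27.69 = 7.583 mg/L.
Mixed L₀ = (25.9×1.58 + 1.79×143)/(27.69) = 296.9/27.69 = 10.72 mg/L.
Initial deficit D₀ = C_s − DO₀ = 9.44 − 7.583 = 1.857 mg/L.
D(1.90) = [0.369×10.72/(0.951−0.369)](e^(−0.369×1.90) − e^(−0.951×1.90)) + 1.857 e^(−0.951×1.90)
= 6.798 × (0.4960 − 0.1642) + 1.857 × 0.1642 = 2.561 mg/L.
DO = 9.44 − 2.561 = 6.879 mg/L.

DO ≈ 6.88 mg/L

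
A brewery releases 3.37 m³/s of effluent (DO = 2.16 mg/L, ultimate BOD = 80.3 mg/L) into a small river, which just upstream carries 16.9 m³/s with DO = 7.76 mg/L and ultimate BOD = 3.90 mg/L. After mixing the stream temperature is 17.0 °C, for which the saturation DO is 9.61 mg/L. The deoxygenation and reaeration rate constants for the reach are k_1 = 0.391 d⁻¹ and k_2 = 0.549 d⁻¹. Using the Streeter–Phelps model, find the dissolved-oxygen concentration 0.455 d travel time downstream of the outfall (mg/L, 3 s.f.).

Mixed DO = (16.9×7.76 + 3.37×2.16)/(16.9+3.37) = 138.4/20.27 = 6.829 mg/L.
Mixed L₀ = (16.9×3.90 + 3.37×80.3)/(20.27) = 336.5/20.27 = 16.60 mg/L.
Initial deficit D₀ = C_s − DO₀ = 9.61 − 6.829 = 2.781 mg/L.
D(0.455) = [0.391×16.60/(0.549−0.391)](e^(−0.391×0.455) − e^(−0.549×0.455)) + 2.781 e^(−0.549×0.455)
= 41.08 × (0.8370 − 0.7790) + 2.781 × 0.7790 = 4.552 mg/L.
DO = 9.61 − 4.552 = 5.058 mg/L.

DO ≈ 5.06 mg/L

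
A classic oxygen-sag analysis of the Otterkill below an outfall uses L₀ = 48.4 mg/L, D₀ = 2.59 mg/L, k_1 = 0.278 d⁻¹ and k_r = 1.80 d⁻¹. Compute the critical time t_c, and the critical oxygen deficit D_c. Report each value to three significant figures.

t_c ≈ 0.999 d; D_c ≈ 5.66 mg/L

At the critical point dD/dt = 0, so k_1 L₀ e^(−k_1 t) = k_r D. Substituting D(t) from the Streeter–Phelps equation and solving for t gives
t_c = ln[(k_r/k_1)(1 − D₀(k_r−k_1)/(k_1 L₀))] / (k_r−k_1).
Here k_r−k_1 = 1.522 d⁻¹ and 1 − D₀(k_r−k_1)/(k_1 L₀) = 1 − 2.59×1.522/(0.278×48.4) = 0.7070, so
t_c = ln(6.475 × 0.7070) / 1.522 = 1.521 / 1.522 = 0.9995 d.
L(t_c) = L₀ e^(−k_1 t_c) = 48.4 × 0.7574 = 36.66 mg/L, and at the critical point k_r D_c = k_1 L, so D_c = (0.278/1.80) × 36.66 = 5.662 mg/L.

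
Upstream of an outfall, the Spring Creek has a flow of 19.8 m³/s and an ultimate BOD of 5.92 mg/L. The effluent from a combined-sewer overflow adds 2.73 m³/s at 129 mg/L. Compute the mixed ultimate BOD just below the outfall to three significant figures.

Flow-weighted mixing: C = (Q_r C_r + Q_w C_w)/(Q_r + Q_w)
= (19.8×5.92 + 2.73×129)/(19.8 + 2.73) = 469.4/22.53 = 20.83 mg/L.

20.8 mg/L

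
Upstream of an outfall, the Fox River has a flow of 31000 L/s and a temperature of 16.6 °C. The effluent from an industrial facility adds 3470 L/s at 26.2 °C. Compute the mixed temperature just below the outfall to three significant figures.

Flow-weighted mixing: C = (Q_r C_r + Q_w C_w)/(Q_r + Q_w)
= (31000×16.6 + 3470×26.2)/(31000 + 3470) = 605500/34470 = 17.57 °C.

17.6 °C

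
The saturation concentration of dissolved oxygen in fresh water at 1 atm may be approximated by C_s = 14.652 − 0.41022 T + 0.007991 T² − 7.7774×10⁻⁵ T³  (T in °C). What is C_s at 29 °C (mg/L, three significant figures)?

C_s ≈ 7.58 mg/L

C_s = 14.652 − 0.41022×29 + 0.007991×29² − 7.7774×10⁻⁵×29³ = 7.579 mg/L.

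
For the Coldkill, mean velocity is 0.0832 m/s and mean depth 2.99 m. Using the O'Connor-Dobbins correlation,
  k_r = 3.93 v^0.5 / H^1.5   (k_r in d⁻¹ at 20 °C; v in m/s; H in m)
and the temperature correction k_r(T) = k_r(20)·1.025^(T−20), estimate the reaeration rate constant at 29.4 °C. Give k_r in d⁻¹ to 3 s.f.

k_r ≈ 0.277 d⁻¹

k_r(20) = 3.93 × 0.0832^0.5 / 2.99^1.5 = 3.93 × 0.2884 / 5.170 = 0.2193 d⁻¹.
k_r(29.4) = 0.2193 × 1.025^(29.4−20) = 0.2193 × 1.261 = 0.2765 d⁻¹.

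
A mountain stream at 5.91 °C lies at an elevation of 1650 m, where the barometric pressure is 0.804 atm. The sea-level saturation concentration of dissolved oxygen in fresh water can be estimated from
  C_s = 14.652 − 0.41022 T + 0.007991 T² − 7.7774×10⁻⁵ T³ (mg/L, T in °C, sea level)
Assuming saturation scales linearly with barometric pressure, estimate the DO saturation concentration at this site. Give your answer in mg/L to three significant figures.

At sea level: C_s = 14.652 − 0.41022×5.91 + 0.007991×5.91² − 7.7774×10⁻⁵×5.91³ = 12.49 mg/L.
Pressure correction: C_s' = 12.49 × 0.804 = 10.04 mg/L.

C_s ≈ 10.0 mg/L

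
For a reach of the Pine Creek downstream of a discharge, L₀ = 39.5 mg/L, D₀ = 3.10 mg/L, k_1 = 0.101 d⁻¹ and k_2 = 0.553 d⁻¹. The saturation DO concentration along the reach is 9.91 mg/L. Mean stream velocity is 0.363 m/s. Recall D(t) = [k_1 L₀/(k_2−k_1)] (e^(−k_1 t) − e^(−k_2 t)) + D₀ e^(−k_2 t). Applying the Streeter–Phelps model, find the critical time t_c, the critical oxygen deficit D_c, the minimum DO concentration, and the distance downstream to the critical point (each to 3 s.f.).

t_c = [1/(k_2−k_1)] ln[(k_2/k_1)(1 − D₀(k_2−k_1)/(k_1 L₀))]
= [1/(0.553−0.101)] ln[(0.553/0.101)(1 − 3.10×0.4520/(0.101×39.5))]
= (1/0.4520) ln[5.475 × 0.6488] = 2.212 × ln(3.552) = 2.212 × 1.268 = 2.804 d.
D_c = (k_1/k_2) L₀ e^(−k_1 t_c) = (0.101/0.553) × 39.5 × e^(−0.101×2.804) = 0.1826 × 39.5 × 0.7533 = 5.435 mg/L.
Minimum DO = C_s − D_c = 9.91 − 5.435 = 4.475 mg/L.
x_c = v t_c = 0.363 m/s × 2.804 d × 86400 s/d = 87950 m ≈ 88.0 km.

t_c ≈ 2.80 d; D_c ≈ 5.43 mg/L; min DO ≈ 4.48 mg/L; x_c ≈ 88.0 km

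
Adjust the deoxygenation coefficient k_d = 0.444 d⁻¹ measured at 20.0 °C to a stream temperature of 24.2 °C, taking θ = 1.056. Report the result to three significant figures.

k_d ≈ 0.558 d⁻¹

k_d(T₂) = k_d(T₁) · θ^(T₂−T₁) = 0.444 × 1.056^(24.2−20.0)
= 0.444 × 1.056^4.20 = 0.444 × 1.257 = 0.5582 d⁻¹.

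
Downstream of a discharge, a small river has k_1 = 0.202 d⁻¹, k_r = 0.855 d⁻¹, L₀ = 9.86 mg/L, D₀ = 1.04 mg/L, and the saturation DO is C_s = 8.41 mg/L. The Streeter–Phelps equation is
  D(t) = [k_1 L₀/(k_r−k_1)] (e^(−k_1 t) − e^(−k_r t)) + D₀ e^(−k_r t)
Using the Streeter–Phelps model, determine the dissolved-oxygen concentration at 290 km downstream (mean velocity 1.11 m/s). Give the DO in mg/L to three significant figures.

Travel time t = x/v = 290 km / (1.11 m/s) = 290000 m / 1.11 m/s = 261300 s = 3.024 d.
k_1 L₀/(k_r−k_1) = 0.202×9.86/(0.855−0.202) = 1.992/0.6530 = 3.050 mg/L.
e^(−k_1 t) = e^(−0.202×3.024) = 0.5429; e^(−k_r t) = e^(−0.855×3.024) = 0.07537.
D = 3.050 × (0.5429 − 0.07537) + 1.04 × 0.07537 = 1.426 + 0.07838 = 1.504 mg/L.
DO = C_s − D = 8.41 − 1.504 = 6.906 mg/L.

DO ≈ 6.91 mg/L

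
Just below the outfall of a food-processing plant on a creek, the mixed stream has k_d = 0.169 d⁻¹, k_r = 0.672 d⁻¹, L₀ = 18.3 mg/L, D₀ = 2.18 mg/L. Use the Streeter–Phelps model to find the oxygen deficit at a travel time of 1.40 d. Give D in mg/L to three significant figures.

k_d L₀/(k_r−k_d) = 0.169×18.3/(0.672−0.169) = 3.093/0.5030 = 6.149 mg/L.
e^(−k_d t) = e^(−0.169×1.400) = 0.7893; e^(−k_r t) = e^(−0.672×1.400) = 0.3903.
D = 6.149 × (0.7893 − 0.3903) + 2.18 × 0.3903 = 2.453 + 0.8509 = 3.304 mg/L.

D ≈ 3.30 mg/L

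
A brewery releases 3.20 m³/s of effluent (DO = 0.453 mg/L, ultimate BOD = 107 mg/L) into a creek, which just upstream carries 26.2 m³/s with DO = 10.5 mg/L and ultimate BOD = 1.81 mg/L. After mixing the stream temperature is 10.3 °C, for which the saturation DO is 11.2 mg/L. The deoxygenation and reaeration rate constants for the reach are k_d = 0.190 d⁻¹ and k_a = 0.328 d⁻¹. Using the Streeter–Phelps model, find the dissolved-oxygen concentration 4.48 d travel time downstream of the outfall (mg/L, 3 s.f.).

DO ≈ 7.19 mg/L

Mixed DO = (26.2×10.5 + 3.20×0.453)/(26.2+3.20) = 276.5/29.40 = 9.406 mg/L.
Mixed L₀ = (26.2×1.81 + 3.20×107)/(29.40) = 389.8/29.40 = 13.26 mg/L.
Initial deficit D₀ = C_s − DO₀ = 11.2 − 9.406 = 1.794 mg/L.
D(4.48) = [0.190×13.26/(0.328−0.190)](e^(−0.190×4.48) − e^(−0.328×4.48)) + 1.794 e^(−0.328×4.48)
= 18.26 × (0.4269 − 0.2301) + 1.794 × 0.2301 = 4.006 mg/L.
DO = 11.2 − 4.006 = 7.194 mg/L.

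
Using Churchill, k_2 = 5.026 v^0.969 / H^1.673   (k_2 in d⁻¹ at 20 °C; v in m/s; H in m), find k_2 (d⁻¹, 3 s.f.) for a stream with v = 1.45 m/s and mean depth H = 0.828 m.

k_2 = 5.026 × 1.45^0.969 / 0.828^1.673 = 5.026 × 1.433 / 0.7292 = 9.879 d⁻¹.

k_2 ≈ 9.88 d⁻¹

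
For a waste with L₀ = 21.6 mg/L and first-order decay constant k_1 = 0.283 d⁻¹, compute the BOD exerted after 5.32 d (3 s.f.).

y_t = L₀(1 − e^(−k_1 t)) = 21.6 × (1 − e^(−0.283×5.32))
= 21.6 × (1 − 0.2219) = 21.6 × 0.7781 = 16.81 mg/L.

y ≈ 16.8 mg/L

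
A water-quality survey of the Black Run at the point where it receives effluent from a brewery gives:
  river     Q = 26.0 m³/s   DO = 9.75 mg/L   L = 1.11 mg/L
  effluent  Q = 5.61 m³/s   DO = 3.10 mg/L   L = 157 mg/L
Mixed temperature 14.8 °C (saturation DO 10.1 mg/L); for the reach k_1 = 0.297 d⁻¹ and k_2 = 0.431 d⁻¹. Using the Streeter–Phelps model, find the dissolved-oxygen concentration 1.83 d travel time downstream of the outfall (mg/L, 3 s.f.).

Mixed DO = (26.0×9.75 + 5.61×3.10)/(26.0+5.61) = 270.9/31.61 = 8.570 mg/L.
Mixed L₀ = (26.0×1.11 + 5.61×157)/(31.61) = 909.6/31.61 = 28.78 mg/L.
Initial deficit D₀ = C_s − DO₀ = 10.1 − 8.570 = 1.530 mg/L.
D(1.83) = [0.297×28.78/(0.431−0.297)](e^(−0.297×1.83) − e^(−0.431×1.83)) + 1.530 e^(−0.431×1.83)
= 63.78 × (0.5807 − 0.4544) + 1.530 × 0.4544 = 8.750 mg/L.
DO = 10.1 − 8.750 = 1.350 mg/L.

DO ≈ 1.35 mg/L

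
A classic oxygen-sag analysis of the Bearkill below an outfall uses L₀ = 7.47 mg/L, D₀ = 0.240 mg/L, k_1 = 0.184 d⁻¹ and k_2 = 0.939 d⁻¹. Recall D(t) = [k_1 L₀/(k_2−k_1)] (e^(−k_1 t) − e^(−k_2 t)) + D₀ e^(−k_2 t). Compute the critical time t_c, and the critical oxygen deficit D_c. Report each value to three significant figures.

At the critical point dD/dt = 0, so k_1 L₀ e^(−k_1 t) = k_2 D. Substituting D(t) from the Streeter–Phelps equation and solving for t gives
t_c = ln[(k_2/k_1)(1 − D₀(k_2−k_1)/(k_1 L₀))] / (k_2−k_1).
Here k_2−k_1 = 0.7550 d⁻¹ and 1 − D₀(k_2−k_1)/(k_1 L₀) = 1 − 0.240×0.7550/(0.184×7.47) = 0.8682, so
t_c = ln(5.103 × 0.8682) / 0.7550 = 1.489 / 0.7550 = 1.972 d.
D_c = (k_1/k_2) L₀ e^(−k_1 t_c) = (0.184/0.939) × 7.47 × e^(−0.184×1.972) = 0.1960 × 7.47 × 0.6958 = 1.018 mg/L.

t_c ≈ 1.97 d; D_c ≈ 1.02 mg/L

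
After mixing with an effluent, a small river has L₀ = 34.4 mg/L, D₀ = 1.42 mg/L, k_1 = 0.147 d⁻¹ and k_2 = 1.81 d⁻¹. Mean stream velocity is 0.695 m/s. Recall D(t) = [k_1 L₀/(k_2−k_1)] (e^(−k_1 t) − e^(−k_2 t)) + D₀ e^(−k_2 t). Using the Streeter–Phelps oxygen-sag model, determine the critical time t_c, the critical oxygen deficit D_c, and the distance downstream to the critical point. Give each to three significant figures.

With k_2/k_1 = 12.31 and 1 − D₀(k_2−k_1)/(k_1 L₀) = 0.5330,
t_c = ln(12.31 × 0.5330) / (1.81 − 0.147) = ln(6.563) / 1.663 = 1.881/1.663 = 1.131 d.
L(t_c) = L₀ e^(−k_1 t_c) = 34.4 × 0.8468 = 29.13 mg/L, and at the critical point k_2 D_c = k_1 L, so D_c = (0.147/1.81) × 29.13 = 2.366 mg/L.
x_c = v t_c = 0.695 m/s × 1.131 d × 86400 s/d = 67940 m ≈ 67.9 km.

t_c ≈ 1.13 d; D_c ≈ 2.37 mg/L; x_c ≈ 67.9 km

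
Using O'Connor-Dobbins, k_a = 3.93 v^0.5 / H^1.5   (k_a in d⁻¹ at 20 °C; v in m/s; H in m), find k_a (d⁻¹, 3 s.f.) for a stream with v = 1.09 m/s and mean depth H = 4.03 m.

k_a = 3.93 × 1.09^0.5 / 4.03^1.5 = 3.93 × 1.044 / 8.090 = 0.5072 d⁻¹.

k_a ≈ 0.507 d⁻¹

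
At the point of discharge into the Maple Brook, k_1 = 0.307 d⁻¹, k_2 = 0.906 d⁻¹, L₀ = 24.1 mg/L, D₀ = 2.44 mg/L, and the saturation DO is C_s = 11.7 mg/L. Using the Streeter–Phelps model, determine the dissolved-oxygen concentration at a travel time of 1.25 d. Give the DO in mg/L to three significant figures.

k_1 L₀/(k_2−k_1) = 0.307×24.1/(0.906−0.307) = 7.399/0.5990 = 12.35 mg/L.
e^(−k_1 t) = e^(−0.307×1.250) = 0.6813; e^(−k_2 t) = e^(−0.906×1.250) = 0.3222.
D = 12.35 × (0.6813 − 0.3222) + 2.44 × 0.3222 = 4.435 + 0.7862 = 5.221 mg/L.
DO = C_s − D = 11.7 − 5.221 = 6.479 mg/L.

DO ≈ 6.48 mg/L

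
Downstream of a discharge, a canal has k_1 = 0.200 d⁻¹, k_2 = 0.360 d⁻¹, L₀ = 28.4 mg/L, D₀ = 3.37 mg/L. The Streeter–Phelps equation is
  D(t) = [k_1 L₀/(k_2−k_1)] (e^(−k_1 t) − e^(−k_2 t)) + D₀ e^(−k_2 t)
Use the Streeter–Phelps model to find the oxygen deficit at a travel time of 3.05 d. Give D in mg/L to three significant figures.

D ≈ 8.57 mg/L

k_1 L₀/(k_2−k_1) = 0.200×28.4/(0.360−0.200) = 5.680/0.1600 = 35.50 mg/L.
e^(−k_1 t) = e^(−0.200×3.050) = 0.5434; e^(−k_2 t) = e^(−0.360×3.050) = 0.3335.
D = 35.50 × (0.5434 − 0.3335) + 3.37 × 0.3335 = 7.448 + 1.124 = 8.572 mg/L.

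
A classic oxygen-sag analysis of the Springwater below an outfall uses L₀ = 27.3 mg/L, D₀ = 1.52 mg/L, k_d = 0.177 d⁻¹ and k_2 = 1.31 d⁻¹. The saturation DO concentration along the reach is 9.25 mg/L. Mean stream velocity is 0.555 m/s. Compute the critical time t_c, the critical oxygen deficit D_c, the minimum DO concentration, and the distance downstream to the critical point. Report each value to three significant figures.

t_c ≈ 1.38 d; D_c ≈ 2.89 mg/L; min DO ≈ 6.36 mg/L; x_c ≈ 66.1 km

With k_2/k_d = 7.401 and 1 − D₀(k_2−k_d)/(k_d L₀) = 0.6436,
t_c = ln(7.401 × 0.6436) / (1.31 − 0.177) = ln(4.763) / 1.133 = 1.561/1.133 = 1.378 d.
D_c = (k_d/k_2) L₀ e^(−k_d t_c) = (0.177/1.31) × 27.3 × e^(−0.177×1.378) = 0.1351 × 27.3 × 0.7836 = 2.890 mg/L.
Minimum DO = C_s − D_c = 9.25 − 2.890 = 6.360 mg/L.
x_c = v t_c = 0.555 m/s × 1.378 d × 86400 s/d = 66060 m ≈ 66.1 km.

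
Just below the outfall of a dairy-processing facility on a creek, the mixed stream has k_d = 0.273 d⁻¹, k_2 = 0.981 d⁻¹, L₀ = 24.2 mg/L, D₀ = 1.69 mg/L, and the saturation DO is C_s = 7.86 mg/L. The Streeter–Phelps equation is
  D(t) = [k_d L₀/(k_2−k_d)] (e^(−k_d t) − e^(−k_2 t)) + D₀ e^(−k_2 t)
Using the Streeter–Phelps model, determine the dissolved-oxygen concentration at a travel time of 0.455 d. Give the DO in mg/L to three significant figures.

k_d L₀/(k_2−k_d) = 0.273×24.2/(0.981−0.273) = 6.607/0.7080 = 9.331 mg/L.
e^(−k_d t) = e^(−0.273×0.4550) = 0.8832; e^(−k_2 t) = e^(−0.981×0.4550) = 0.6400.
D = 9.331 × (0.8832 − 0.6400) + 1.69 × 0.6400 = 2.270 + 1.082 = 3.351 mg/L.
DO = C_s − D = 7.86 − 3.351 = 4.509 mg/L.

DO ≈ 4.51 mg/L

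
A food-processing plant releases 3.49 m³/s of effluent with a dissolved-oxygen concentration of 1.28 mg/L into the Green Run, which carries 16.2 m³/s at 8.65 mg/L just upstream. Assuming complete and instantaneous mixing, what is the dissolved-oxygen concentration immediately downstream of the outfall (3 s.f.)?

7.34 mg/L

Flow-weighted mixing: C = (Q_r C_r + Q_w C_w)/(Q_r + Q_w)
= (16.2×8.65 + 3.49×1.28)/(16.2 + 3.49) = 144.6/19.69 = 7.344 mg/L.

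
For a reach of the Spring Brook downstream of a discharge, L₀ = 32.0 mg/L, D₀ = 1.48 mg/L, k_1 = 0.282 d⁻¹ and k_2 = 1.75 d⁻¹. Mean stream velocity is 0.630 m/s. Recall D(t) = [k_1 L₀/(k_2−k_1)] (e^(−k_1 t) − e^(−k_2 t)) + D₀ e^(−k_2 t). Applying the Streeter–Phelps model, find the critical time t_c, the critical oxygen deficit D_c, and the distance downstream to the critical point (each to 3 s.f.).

At the critical point dD/dt = 0, so k_1 L₀ e^(−k_1 t) = k_2 D. Substituting D(t) from the Streeter–Phelps equation and solving for t gives
t_c = ln[(k_2/k_1)(1 − D₀(k_2−k_1)/(k_1 L₀))] / (k_2−k_1).
Here k_2−k_1 = 1.468 d⁻¹ and 1 − D₀(k_2−k_1)/(k_1 L₀) = 1 − 1.48×1.468/(0.282×32.0) = 0.7592, so
t_c = ln(6.206 × 0.7592) / 1.468 = 1.550 / 1.468 = 1.056 d.
L(t_c) = L₀ e^(−k_1 t_c) = 32.0 × 0.7425 = 23.76 mg/L, and at the critical point k_2 D_c = k_1 L, so D_c = (0.282/1.75) × 23.76 = 3.829 mg/L.
x_c = v t_c = 0.630 m/s × 1.056 d × 86400 s/d = 57470 m ≈ 57.5 km.

t_c ≈ 1.06 d; D_c ≈ 3.83 mg/L; x_c ≈ 57.5 km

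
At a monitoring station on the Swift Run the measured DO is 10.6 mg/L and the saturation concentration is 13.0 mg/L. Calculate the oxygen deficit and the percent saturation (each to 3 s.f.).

D ≈ 2.40 mg/L; 81.5 % saturation

D = C_s − C = 13.0 − 10.6 = 2.40 mg/L.
% saturation = 10.6/13.0 × 100 = 81.5 %.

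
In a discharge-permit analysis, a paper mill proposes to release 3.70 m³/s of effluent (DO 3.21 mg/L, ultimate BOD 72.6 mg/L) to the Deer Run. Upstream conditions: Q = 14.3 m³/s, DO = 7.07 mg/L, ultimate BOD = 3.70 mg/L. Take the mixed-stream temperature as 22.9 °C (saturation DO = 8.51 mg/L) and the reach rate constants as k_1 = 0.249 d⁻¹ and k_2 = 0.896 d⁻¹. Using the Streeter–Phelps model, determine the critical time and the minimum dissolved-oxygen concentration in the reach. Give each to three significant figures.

Mixed DO = (14.3×7.07 + 3.70×3.21)/(14.3+3.70) = 113.0/18.00 = 6.277 mg/L.
Mixed L₀ = (14.3×3.70 + 3.70×72.6)/(18.00) = 321.5/18.00 = 17.86 mg/L.
Initial deficit D₀ = C_s − DO₀ = 8.51 − 6.277 = 2.233 mg/L.
t_c = (1/0.6470) ln[(0.896/0.249)(1 − 2.233×0.6470/(0.249×17.86))] = 1.546 × ln(2.429) = 1.372 d.
D_c = (0.249/0.896) × 17.86 × e^(−0.249×1.372) = 0.2779 × 17.86 × 0.7106 = 3.528 mg/L.
Minimum DO = 8.51 − 3.528 = 4.982 mg/L.

t_c ≈ 1.37 d; minimum DO ≈ 4.98 mg/L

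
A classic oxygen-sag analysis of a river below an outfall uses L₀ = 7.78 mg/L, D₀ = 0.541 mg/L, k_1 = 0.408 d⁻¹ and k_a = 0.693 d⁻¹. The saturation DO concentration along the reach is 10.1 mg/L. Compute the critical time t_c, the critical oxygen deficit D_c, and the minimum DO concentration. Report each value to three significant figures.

At the critical point dD/dt = 0, so k_1 L₀ e^(−k_1 t) = k_a D. Substituting D(t) from the Streeter–Phelps equation and solving for t gives
t_c = ln[(k_a/k_1)(1 − D₀(k_a−k_1)/(k_1 L₀))] / (k_a−k_1).
Here k_a−k_1 = 0.2850 d⁻¹ and 1 − D₀(k_a−k_1)/(k_1 L₀) = 1 − 0.541×0.2850/(0.408×7.78) = 0.9514, so
t_c = ln(1.699 × 0.9514) / 0.2850 = 0.4800 / 0.2850 = 1.684 d.
L(t_c) = L₀ e^(−k_1 t_c) = 7.78 × 0.5030 = 3.914 mg/L, and at the critical point k_a D_c = k_1 L, so D_c = (0.408/0.693) × 3.914 = 2.304 mg/L.
Minimum DO = C_s − D_c = 10.1 − 2.304 = 7.796 mg/L.

t_c ≈ 1.68 d; D_c ≈ 2.30 mg/L; min DO ≈ 7.80 mg/L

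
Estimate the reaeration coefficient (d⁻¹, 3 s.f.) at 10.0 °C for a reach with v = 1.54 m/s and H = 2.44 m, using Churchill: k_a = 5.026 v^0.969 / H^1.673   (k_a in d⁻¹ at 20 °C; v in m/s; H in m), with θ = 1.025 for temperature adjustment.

k_a ≈ 1.34 d⁻¹

k_a(20) = 5.026 × 1.54^0.969 / 2.44^1.673 = 5.026 × 1.520 / 4.447 = 1.717 d⁻¹.
k_a(10.0) = 1.717 × 1.025^(10.0−20) = 1.717 × 0.7812 = 1.341 d⁻¹.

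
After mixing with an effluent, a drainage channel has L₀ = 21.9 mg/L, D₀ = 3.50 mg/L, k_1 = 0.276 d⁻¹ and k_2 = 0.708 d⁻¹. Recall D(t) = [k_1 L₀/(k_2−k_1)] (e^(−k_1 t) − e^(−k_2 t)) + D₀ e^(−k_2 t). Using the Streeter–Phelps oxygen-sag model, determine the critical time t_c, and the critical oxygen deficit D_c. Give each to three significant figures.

At the critical point dD/dt = 0, so k_1 L₀ e^(−k_1 t) = k_2 D. Substituting D(t) from the Streeter–Phelps equation and solving for t gives
t_c = ln[(k_2/k_1)(1 − D₀(k_2−k_1)/(k_1 L₀))] / (k_2−k_1).
Here k_2−k_1 = 0.4320 d⁻¹ and 1 − D₀(k_2−k_1)/(k_1 L₀) = 1 − 3.50×0.4320/(0.276×21.9) = 0.7499, so
t_c = ln(2.565 × 0.7499) / 0.4320 = 0.6542 / 0.4320 = 1.514 d.
D_c = (k_1/k_2) L₀ e^(−k_1 t_c) = (0.276/0.708) × 21.9 × e^(−0.276×1.514) = 0.3898 × 21.9 × 0.6584 = 5.621 mg/L.

t_c ≈ 1.51 d; D_c ≈ 5.62 mg/L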